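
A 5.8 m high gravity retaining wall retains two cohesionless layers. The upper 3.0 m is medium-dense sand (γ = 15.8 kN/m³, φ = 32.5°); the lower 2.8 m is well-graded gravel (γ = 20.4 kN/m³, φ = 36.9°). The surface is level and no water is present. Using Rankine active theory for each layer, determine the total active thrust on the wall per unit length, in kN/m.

74.5 kN/m

K_a1 = tan²(45°−32.5°/2) = 0.3010; K_a2 = tan²(45°−36.9°/2) = 0.2497.
Layer 1: σ at base = K_a1 γ₁ h₁ = 14.27 kPa; P₁ = ½×14.27×3.0 = 21.40.
Layer 2: σ_v at top = γ₁h₁ = 47.40; σ_h top = K_a2×47.40 = 11.83; σ_h base = K_a2×(47.40+20.4×2.8) = 26.10.
P₂ = ½(11.83+26.10)×2.8 = 53.10. Total P_a = 21.40+53.10 = 74.50 kN/m.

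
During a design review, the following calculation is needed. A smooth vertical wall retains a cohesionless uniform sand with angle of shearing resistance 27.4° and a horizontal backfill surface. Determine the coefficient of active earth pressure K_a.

0.370

K_a = (1 − sin φ)/(1 + sin φ) = (1 − sin 27.4°)/(1 + sin 27.4°) = 0.3697.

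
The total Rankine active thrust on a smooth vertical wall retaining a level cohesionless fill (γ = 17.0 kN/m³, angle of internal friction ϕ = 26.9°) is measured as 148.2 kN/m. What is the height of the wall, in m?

6.80 m

K_a = 0.3770. P_a = ½ K_a γ H² ⇒ H = √(2P_a/(K_a γ)).
H = √(2×148.2/(0.3770×17.0)) = 6.801 m.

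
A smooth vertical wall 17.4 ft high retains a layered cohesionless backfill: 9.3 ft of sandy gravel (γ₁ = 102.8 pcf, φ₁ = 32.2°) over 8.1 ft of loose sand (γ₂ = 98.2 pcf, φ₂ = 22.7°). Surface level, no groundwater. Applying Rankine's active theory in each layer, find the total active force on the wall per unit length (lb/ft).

6210 lb/ft

K_a1 = tan²(45°−32.2°/2) = 0.3047; K_a2 = tan²(45°−22.7°/2) = 0.4431.
Layer 1: σ at base = K_a1 γ₁ h₁ = 291.3 psf; P₁ = ½×291.3×9.3 = 1355.
Layer 2: σ_v at top = γ₁h₁ = 956.0; σ_h top = K_a2×956.0 = 423.6; σ_h base = K_a2×(956.0+98.2×8.1) = 776.1.
P₂ = ½(423.6+776.1)×8.1 = 4859. Total P_a = 1355+4859 = 6213 lb/ft.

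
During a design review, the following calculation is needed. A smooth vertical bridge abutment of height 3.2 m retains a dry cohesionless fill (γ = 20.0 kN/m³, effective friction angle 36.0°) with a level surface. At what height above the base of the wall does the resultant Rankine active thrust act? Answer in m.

K_a = 0.2596.
The pressure distribution is triangular, so the resultant acts at H/3 above the base = 3.2/3 = 1.067 m.

1.07 m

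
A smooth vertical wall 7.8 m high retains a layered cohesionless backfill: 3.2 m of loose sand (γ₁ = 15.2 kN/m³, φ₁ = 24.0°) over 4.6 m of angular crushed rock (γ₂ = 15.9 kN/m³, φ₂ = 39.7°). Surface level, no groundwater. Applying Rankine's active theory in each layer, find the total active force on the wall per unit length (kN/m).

119 kN/m

K_a1 = tan²(45°−24.0°/2) = 0.4217; K_a2 = tan²(45°−39.7°/2) = 0.2204.
Layer 1: σ at base = K_a1 γ₁ h₁ = 20.51 kPa; P₁ = ½×20.51×3.2 = 32.82.
Layer 2: σ_v at top = γ₁h₁ = 48.64; σ_h top = K_a2×48.64 = 10.72; σ_h base = K_a2×(48.64+15.9×4.6) = 26.84.
P₂ = ½(10.72+26.84)×4.6 = 86.40. Total P_a = 32.82+86.40 = 119.2 kN/m.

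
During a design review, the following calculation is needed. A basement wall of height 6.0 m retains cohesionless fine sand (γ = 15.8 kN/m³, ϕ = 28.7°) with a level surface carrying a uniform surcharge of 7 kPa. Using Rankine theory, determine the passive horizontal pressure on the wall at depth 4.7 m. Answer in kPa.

231 kPa

K_p = (1 + sin φ)/(1 − sin φ) = 2.848.
σ_v = γz + q = 15.8 × 4.7 + 7 = 81.26 kPa.
σ_h = K_p σ_v = 2.848 × 81.26 = 231.4 kPa.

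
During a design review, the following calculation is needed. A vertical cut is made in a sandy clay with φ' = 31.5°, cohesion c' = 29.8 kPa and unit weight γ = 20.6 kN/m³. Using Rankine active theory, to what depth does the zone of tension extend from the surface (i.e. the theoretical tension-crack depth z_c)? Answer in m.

K_a = tan²(45° − 31.5°/2) = 0.3136; √K_a = 0.5600.
The active pressure is zero where K_a γ z = 2c√K_a, so z_c = 2c/(γ√K_a) = 2×29.8/(20.6×0.5600) = 5.166 m.

5.17 m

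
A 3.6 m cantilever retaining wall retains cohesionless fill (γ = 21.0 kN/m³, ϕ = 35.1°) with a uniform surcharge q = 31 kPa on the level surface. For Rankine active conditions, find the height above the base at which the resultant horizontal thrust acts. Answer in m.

1.47 m

K_a = 0.2698.
Triangular part P₁ = ½K_aγH² = 36.72 at H/3 = 1.200 m; rectangular part P₂ = K_a q H = 30.11 at H/2 = 1.800 m.
ȳ = (P₁·1.200 + P₂·1.800)/(P₁+P₂) = 1.470 m.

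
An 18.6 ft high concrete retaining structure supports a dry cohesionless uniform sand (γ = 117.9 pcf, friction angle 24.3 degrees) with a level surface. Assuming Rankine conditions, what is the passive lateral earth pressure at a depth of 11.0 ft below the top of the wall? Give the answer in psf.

K_p = (1 + sin φ)/(1 − sin φ) = 2.399.
σ_h = K_p γ z = 2.399 × 117.9 × 11.0 = 3111 psf.

3110 psf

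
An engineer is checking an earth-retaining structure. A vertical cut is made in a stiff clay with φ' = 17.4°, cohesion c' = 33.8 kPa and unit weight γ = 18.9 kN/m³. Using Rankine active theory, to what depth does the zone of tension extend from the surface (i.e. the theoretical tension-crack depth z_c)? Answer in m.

K_a = tan²(45° − 17.4°/2) = 0.5396; √K_a = 0.7346.
The active pressure is zero where K_a γ z = 2c√K_a, so z_c = 2c/(γ√K_a) = 2×33.8/(18.9×0.7346) = 4.869 m.

4.87 m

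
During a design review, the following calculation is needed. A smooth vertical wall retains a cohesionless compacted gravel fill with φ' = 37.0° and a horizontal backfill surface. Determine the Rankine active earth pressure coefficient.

0.249

K_a = tan²(45° − φ/2) = tan²(26.50°) = 0.2486.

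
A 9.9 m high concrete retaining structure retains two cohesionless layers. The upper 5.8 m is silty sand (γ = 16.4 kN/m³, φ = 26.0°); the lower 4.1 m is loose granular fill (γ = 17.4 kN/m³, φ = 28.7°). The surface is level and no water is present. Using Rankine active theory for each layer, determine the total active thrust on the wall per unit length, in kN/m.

296 kN/m

K_a1 = tan²(45°−26.0°/2) = 0.3905; K_a2 = tan²(45°−28.7°/2) = 0.3511.
Layer 1: σ at base = K_a1 γ₁ h₁ = 37.14 kPa; P₁ = ½×37.14×5.8 = 107.7.
Layer 2: σ_v at top = γ₁h₁ = 95.12; σ_h top = K_a2×95.12 = 33.40; σ_h base = K_a2×(95.12+17.4×4.1) = 58.45.
P₂ = ½(33.40+58.45)×4.1 = 188.3. Total P_a = 107.7+188.3 = 296.0 kN/m.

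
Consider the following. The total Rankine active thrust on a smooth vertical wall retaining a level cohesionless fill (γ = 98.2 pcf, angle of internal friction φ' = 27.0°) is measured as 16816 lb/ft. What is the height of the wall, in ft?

K_a = 0.3755. P_a = ½ K_a γ H² ⇒ H = √(2P_a/(K_a γ)).
H = √(2×16816/(0.3755×98.2)) = 30.20 ft.

30.2 ft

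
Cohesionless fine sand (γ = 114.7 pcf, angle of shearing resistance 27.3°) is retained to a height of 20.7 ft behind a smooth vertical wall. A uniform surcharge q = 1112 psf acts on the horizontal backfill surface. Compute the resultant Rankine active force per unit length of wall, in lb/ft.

K_a = tan²(45° − φ/2) = 0.3711.
Soil triangle: ½ K_a γ H² = 0.5×0.3711×114.7×20.7² = 9120 lb/ft.
Surcharge rectangle: K_a q H = 0.3711×1112×20.7 = 8543 lb/ft.
Total = 9120 + 8543 = 17660 lb/ft.

17700 lb/ft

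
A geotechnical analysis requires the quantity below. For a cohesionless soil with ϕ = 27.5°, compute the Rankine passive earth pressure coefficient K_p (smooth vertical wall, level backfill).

2.72

K_p = (1 + sin φ)/(1 − sin φ) = tan²(45° + 27.5°/2) = 2.716.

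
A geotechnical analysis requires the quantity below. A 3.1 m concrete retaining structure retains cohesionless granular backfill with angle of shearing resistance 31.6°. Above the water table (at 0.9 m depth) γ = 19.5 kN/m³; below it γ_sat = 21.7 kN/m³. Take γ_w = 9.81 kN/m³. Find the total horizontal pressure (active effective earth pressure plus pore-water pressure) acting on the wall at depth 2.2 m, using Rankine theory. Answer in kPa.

K_a = (1 − sin φ)/(1 + sin φ) = 0.3123.
γ' = 21.7 − 9.81 = 11.89 kN/m³.
Effective vertical stress at 2.2 m: σ'_v = 19.5×0.9 + 11.89×1.30 = 33.01 kPa.
σ'_h = K_a σ'_v = 0.3123 × 33.01 = 10.31 kPa; u = γ_w × 1.30 = 12.75 kPa.
Total σ_h = 10.31 + 12.75 = 23.06 kPa.

23.1 kPa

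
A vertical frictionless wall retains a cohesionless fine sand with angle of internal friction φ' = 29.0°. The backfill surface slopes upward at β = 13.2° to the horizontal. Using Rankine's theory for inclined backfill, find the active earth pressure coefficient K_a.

K_a = cos β · (cos β − √(cos²β − cos²φ)) / (cos β + √(cos²β − cos²φ)).
cos β = 0.9736, cos φ = 0.8746, √(cos²β − cos²φ) = 0.4277.
K_a = 0.9736 × (0.9736 − 0.4277)/(0.9736 + 0.4277) = 0.3793.

0.379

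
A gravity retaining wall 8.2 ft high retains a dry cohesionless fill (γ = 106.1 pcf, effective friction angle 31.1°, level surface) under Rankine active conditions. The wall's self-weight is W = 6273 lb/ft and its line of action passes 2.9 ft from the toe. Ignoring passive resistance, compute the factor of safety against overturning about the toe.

5.85

K_a = tan²(45° − 31.1°/2) = 0.3188.
P_a = ½K_aγH² = 0.5×0.3188×106.1×8.2² = 1137 lb/ft, acting at H/3 = 2.733 ft above the base.
Overturning moment M_o = P_a × H/3 = 1137 × 2.733 = 3108.
Resisting moment M_r = W × 2.9 = 6273 × 2.9 = 18190.
FS_overturning = M_r/M_o = 18190/3108 = 5.853.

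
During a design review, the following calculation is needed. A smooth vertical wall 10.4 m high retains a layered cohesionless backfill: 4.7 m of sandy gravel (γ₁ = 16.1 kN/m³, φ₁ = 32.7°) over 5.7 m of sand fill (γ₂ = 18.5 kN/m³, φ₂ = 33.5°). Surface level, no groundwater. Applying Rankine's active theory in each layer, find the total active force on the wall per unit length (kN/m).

K_a1 = tan²(45°−32.7°/2) = 0.2985; K_a2 = tan²(45°−33.5°/2) = 0.2887.
Layer 1: σ at base = K_a1 γ₁ h₁ = 22.59 kPa; P₁ = ½×22.59×4.7 = 53.08.
Layer 2: σ_v at top = γ₁h₁ = 75.67; σ_h top = K_a2×75.67 = 21.85; σ_h base = K_a2×(75.67+18.5×5.7) = 52.29.
P₂ = ½(21.85+52.29)×5.7 = 211.3. Total P_a = 53.08+211.3 = 264.4 kN/m.

264 kN/m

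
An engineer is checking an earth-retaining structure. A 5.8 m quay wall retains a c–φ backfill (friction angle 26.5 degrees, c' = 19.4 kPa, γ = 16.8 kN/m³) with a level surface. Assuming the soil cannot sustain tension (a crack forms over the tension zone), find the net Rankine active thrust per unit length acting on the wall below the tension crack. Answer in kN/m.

13.8 kN/m

K_a = 0.3829; √K_a = 0.6188.
Tension-crack depth z_c = 2c/(γ√K_a) = 2×19.4/(16.8×0.6188) = 3.732 m.
σ_a at base = K_a γ H − 2c√K_a = 0.3829×16.8×5.8 − 2×19.4×0.6188 = 13.30 kPa.
P_a = ½ × 13.30 × (H − z_c) = 0.5×13.30×2.068 = 13.75 kN/m.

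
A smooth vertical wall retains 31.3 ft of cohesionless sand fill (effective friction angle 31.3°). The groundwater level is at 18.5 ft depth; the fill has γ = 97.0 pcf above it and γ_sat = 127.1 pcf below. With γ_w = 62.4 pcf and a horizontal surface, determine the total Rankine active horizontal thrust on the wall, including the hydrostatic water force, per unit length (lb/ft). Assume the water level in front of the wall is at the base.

19300 lb/ft

K_a = tan²(45° − φ/2) = 0.3162.
γ' = 127.1 − 62.4 = 64.70 pcf. Depth below WT = 12.8 ft.
σ'_h at WT = K_a γ d_w = 567.4 psf; at base = 567.4 + K_a γ' × 12.8 = 829.3 psf.
P₁ (0–18.5 ft) = ½×567.4×18.5 = 5249. P₂ (18.5–31.3 ft) = ½(567.4+829.3)×12.8 = 8939.
P_w = ½ γ_w h₂² = 0.5×62.4×12.8² = 5112. Total = 5249+8939+5112 = 19300 lb/ft.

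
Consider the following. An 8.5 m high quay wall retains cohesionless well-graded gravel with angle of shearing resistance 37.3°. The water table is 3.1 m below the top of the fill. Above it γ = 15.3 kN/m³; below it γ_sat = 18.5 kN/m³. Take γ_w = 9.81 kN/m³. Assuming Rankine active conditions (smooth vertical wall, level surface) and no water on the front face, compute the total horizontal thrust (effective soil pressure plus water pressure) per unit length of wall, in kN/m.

255 kN/m

K_a = tan²(45° − φ/2) = 0.2453.
γ' = 18.5 − 9.81 = 8.690 kN/m³. Depth below WT = 5.4 m.
σ'_h at WT = K_a γ d_w = 11.64 kPa; at base = 11.64 + K_a γ' × 5.4 = 23.15 kPa.
P₁ (0–3.1 m) = ½×11.64×3.1 = 18.04. P₂ (3.1–8.5 m) = ½(11.64+23.15)×5.4 = 93.92.
P_w = ½ γ_w h₂² = 0.5×9.81×5.4² = 143.0. Total = 18.04+93.92+143.0 = 255.0 kN/m.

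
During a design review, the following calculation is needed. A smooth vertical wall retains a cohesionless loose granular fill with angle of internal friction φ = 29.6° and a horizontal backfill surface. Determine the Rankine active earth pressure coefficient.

K_a = (1 − sin φ)/(1 + sin φ) = (1 − sin 29.6°)/(1 + sin 29.6°) = 0.3387.

0.339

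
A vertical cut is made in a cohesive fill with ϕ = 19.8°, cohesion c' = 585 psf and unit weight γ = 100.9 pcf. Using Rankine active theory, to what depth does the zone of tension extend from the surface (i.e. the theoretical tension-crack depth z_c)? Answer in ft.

16.5 ft

K_a = tan²(45° − 19.8°/2) = 0.4939; √K_a = 0.7028.
The active pressure is zero where K_a γ z = 2c√K_a, so z_c = 2c/(γ√K_a) = 2×585/(100.9×0.7028) = 16.50 ft.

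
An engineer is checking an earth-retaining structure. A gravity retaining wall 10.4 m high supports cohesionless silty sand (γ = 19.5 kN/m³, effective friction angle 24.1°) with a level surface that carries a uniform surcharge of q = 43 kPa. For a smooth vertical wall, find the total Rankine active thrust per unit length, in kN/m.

631 kN/m

K_a = tan²(45° − φ/2) = 0.4201.
Soil triangle: ½ K_a γ H² = 0.5×0.4201×19.5×10.4² = 443.0 kN/m.
Surcharge rectangle: K_a q H = 0.4201×43×10.4 = 187.9 kN/m.
Total = 443.0 + 187.9 = 630.9 kN/m.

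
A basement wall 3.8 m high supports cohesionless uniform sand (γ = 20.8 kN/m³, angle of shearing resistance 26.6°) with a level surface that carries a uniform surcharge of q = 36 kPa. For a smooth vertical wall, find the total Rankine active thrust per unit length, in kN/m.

109 kN/m

K_a = tan²(45° − φ/2) = 0.3814.
Soil triangle: ½ K_a γ H² = 0.5×0.3814×20.8×3.8² = 57.28 kN/m.
Surcharge rectangle: K_a q H = 0.3814×36×3.8 = 52.18 kN/m.
Total = 57.28 + 52.18 = 109.5 kN/m.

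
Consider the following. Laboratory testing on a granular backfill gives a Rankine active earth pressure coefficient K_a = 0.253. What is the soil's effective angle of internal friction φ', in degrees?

36.6°

K_a = tan²(45° − φ/2) ⇒ 45° − φ/2 = arctan(√0.253) = 26.70°.
φ = 2(45° − 26.70°) = 36.60°.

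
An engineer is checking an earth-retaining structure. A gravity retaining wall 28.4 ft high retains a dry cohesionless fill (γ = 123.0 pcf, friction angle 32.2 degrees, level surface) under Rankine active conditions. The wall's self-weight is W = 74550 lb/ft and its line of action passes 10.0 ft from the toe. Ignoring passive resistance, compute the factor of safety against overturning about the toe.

K_a = tan²(45° − 32.2°/2) = 0.3047.
P_a = ½K_aγH² = 0.5×0.3047×123.0×28.4² = 15120 lb/ft, acting at H/3 = 9.467 ft above the base.
Overturning moment M_o = P_a × H/3 = 15120 × 9.467 = 143100.
Resisting moment M_r = W × 10.0 = 74550 × 10.0 = 745500.
FS_overturning = M_r/M_o = 745500/143100 = 5.210.

5.21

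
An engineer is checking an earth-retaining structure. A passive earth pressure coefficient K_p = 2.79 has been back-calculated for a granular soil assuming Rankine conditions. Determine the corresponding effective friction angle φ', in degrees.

K_p = (1+sin φ)/(1−sin φ) ⇒ sin φ = (K_p − 1)/(K_p + 1) = 0.4723.
φ = arcsin(0.4723) = 28.18°.

28.2°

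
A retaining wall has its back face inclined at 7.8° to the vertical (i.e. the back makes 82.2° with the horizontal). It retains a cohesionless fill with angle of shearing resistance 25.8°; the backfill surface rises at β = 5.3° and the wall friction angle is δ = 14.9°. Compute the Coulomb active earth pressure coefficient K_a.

0.445

K_a = sin²(α+φ) / [sin²α · sin(α−δ) · (1 + √{sin(φ+δ)sin(φ−β) / (sin(α−δ)sin(α+β))})²].
With α = 82.2°, φ = 25.8°, δ = 14.9°, β = 5.3°: K_a = 0.4453.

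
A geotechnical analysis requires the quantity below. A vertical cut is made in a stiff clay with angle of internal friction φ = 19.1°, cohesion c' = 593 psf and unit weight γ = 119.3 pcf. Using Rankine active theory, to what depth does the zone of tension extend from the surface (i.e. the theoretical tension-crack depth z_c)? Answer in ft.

K_a = tan²(45° − 19.1°/2) = 0.5069; √K_a = 0.7120.
The active pressure is zero where K_a γ z = 2c√K_a, so z_c = 2c/(γ√K_a) = 2×593/(119.3×0.7120) = 13.96 ft.

14.0 ft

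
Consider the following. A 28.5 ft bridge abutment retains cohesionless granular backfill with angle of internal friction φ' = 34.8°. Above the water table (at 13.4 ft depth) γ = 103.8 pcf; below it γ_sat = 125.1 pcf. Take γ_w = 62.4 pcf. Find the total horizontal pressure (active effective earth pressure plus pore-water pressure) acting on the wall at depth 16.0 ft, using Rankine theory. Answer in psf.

K_a = (1 − sin φ)/(1 + sin φ) = 0.2733.
γ' = 125.1 − 62.4 = 62.70 pcf.
Effective vertical stress at 16.0 ft: σ'_v = 103.8×13.4 + 62.70×2.60 = 1554 psf.
σ'_h = K_a σ'_v = 0.2733 × 1554 = 424.7 psf; u = γ_w × 2.60 = 162.2 psf.
Total σ_h = 424.7 + 162.2 = 586.9 psf.

587 psf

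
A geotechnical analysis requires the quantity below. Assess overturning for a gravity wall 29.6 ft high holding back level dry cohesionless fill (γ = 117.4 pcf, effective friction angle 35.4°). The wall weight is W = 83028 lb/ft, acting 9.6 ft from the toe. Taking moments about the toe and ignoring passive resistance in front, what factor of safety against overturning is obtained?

5.90

K_a = tan²(45° − 35.4°/2) = 0.2664.
P_a = ½K_aγH² = 0.5×0.2664×117.4×29.6² = 13700 lb/ft, acting at H/3 = 9.867 ft above the base.
Overturning moment M_o = P_a × H/3 = 13700 × 9.867 = 135200.
Resisting moment M_r = W × 9.6 = 83028 × 9.6 = 797100.
FS_overturning = M_r/M_o = 797100/135200 = 5.896.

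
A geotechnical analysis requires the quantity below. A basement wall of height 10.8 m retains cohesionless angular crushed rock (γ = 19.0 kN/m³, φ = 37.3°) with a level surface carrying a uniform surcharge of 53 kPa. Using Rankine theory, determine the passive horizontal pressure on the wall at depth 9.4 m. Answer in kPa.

944 kPa

K_p = (1 + sin φ)/(1 − sin φ) = 4.076.
σ_v = γz + q = 19.0 × 9.4 + 53 = 231.6 kPa.
σ_h = K_p σ_v = 4.076 × 231.6 = 944.0 kPa.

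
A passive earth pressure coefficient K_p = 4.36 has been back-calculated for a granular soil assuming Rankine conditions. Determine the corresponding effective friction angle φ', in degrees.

38.8°

K_p = (1+sin φ)/(1−sin φ) ⇒ sin φ = (K_p − 1)/(K_p + 1) = 0.6269.
φ = arcsin(0.6269) = 38.82°.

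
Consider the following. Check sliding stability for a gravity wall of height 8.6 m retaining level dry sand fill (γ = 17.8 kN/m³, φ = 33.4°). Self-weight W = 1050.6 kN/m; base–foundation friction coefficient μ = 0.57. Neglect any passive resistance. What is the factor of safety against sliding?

K_a = tan²(45° − 33.4°/2) = 0.2899.
P_a = ½K_aγH² = 0.5×0.2899×17.8×8.6² = 190.8 kN/m, acting at H/3 = 2.867 m above the base.
FS_sliding = μW / P_a = 0.57×1050.6 / 190.8 = 3.138.

3.14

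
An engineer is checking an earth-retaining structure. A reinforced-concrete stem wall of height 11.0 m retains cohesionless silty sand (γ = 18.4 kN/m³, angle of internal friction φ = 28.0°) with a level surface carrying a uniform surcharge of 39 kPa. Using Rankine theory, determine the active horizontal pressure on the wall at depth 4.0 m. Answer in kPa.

40.7 kPa

K_a = (1 − sin φ)/(1 + sin φ) = 0.3610.
σ_v = γz + q = 18.4 × 4.0 + 39 = 112.6 kPa.
σ_h = K_a σ_v = 0.3610 × 112.6 = 40.65 kPa.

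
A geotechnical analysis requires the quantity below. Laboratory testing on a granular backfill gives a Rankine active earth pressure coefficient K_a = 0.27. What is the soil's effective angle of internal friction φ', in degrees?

35.1°

K_a = tan²(45° − φ/2) ⇒ 45° − φ/2 = arctan(√0.27) = 27.46°.
φ = 2(45° − 27.46°) = 35.09°.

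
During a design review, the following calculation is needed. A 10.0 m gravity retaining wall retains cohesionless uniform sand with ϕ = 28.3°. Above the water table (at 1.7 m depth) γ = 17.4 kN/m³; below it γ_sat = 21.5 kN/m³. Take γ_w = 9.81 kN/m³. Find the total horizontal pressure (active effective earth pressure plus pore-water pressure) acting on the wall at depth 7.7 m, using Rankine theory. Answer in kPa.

94.4 kPa

K_a = (1 − sin φ)/(1 + sin φ) = 0.3568.
γ' = 21.5 − 9.81 = 11.69 kN/m³.
Effective vertical stress at 7.7 m: σ'_v = 17.4×1.7 + 11.69×6.00 = 99.72 kPa.
σ'_h = K_a σ'_v = 0.3568 × 99.72 = 35.58 kPa; u = γ_w × 6.00 = 58.86 kPa.
Total σ_h = 35.58 + 58.86 = 94.44 kPa.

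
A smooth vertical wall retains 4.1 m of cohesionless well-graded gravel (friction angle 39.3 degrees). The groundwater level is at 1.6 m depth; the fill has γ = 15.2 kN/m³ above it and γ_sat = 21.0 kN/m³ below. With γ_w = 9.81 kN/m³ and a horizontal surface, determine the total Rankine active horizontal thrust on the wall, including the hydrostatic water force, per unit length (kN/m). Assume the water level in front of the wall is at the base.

56.5 kN/m

K_a = tan²(45° − φ/2) = 0.2245.
γ' = 21.0 − 9.81 = 11.19 kN/m³. Depth below WT = 2.5 m.
σ'_h at WT = K_a γ d_w = 5.459 kPa; at base = 5.459 + K_a γ' × 2.5 = 11.74 kPa.
P₁ (0–1.6 m) = ½×5.459×1.6 = 4.367. P₂ (1.6–4.1 m) = ½(5.459+11.74)×2.5 = 21.50.
P_w = ½ γ_w h₂² = 0.5×9.81×2.5² = 30.66. Total = 4.367+21.50+30.66 = 56.52 kN/m.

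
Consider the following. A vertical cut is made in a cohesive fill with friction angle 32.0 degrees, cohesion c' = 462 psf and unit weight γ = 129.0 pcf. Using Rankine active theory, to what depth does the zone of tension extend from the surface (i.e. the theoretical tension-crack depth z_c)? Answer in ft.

12.9 ft

K_a = tan²(45° − 32.0°/2) = 0.3073; √K_a = 0.5543.
The active pressure is zero where K_a γ z = 2c√K_a, so z_c = 2c/(γ√K_a) = 2×462/(129.0×0.5543) = 12.92 ft.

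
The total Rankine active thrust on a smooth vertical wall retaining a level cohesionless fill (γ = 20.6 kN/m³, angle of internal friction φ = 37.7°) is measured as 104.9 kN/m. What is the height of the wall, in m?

6.50 m

K_a = 0.2411. P_a = ½ K_a γ H² ⇒ H = √(2P_a/(K_a γ)).
H = √(2×104.9/(0.2411×20.6)) = 6.500 m.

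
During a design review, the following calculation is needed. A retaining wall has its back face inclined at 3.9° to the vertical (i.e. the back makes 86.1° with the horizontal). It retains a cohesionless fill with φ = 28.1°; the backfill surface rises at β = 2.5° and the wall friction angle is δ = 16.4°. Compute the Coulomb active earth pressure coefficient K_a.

K_a = sin²(α+φ) / [sin²α · sin(α−δ) · (1 + √{sin(φ+δ)sin(φ−β) / (sin(α−δ)sin(α+β))})²].
With α = 86.1°, φ = 28.1°, δ = 16.4°, β = 2.5°: K_a = 0.3623.

0.362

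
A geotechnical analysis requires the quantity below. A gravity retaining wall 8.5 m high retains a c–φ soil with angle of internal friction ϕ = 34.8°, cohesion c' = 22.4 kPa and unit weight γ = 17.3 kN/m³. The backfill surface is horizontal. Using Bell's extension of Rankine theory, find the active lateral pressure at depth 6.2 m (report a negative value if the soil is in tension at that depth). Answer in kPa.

5.89 kPa

K_a = (1 − sin φ)/(1 + sin φ) = 0.2733.
σ_a = K_a γ z − 2c√K_a = 0.2733×17.3×6.2 − 2×22.4×0.5228 = 5.894 kPa.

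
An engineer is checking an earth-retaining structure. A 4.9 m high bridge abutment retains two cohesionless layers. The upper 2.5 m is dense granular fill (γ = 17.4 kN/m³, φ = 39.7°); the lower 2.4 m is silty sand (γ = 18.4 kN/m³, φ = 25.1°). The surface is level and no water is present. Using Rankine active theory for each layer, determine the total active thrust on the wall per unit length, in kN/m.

K_a1 = tan²(45°−39.7°/2) = 0.2204; K_a2 = tan²(45°−25.1°/2) = 0.4043.
Layer 1: σ at base = K_a1 γ₁ h₁ = 9.589 kPa; P₁ = ½×9.589×2.5 = 11.99.
Layer 2: σ_v at top = γ₁h₁ = 43.50; σ_h top = K_a2×43.50 = 17.59; σ_h base = K_a2×(43.50+18.4×2.4) = 35.44.
P₂ = ½(17.59+35.44)×2.4 = 63.63. Total P_a = 11.99+63.63 = 75.62 kN/m.

75.6 kN/m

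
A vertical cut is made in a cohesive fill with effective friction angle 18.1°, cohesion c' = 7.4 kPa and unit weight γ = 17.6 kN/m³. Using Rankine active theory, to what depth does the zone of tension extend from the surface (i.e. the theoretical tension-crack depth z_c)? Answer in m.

K_a = tan²(45° − 18.1°/2) = 0.5259; √K_a = 0.7252.
The active pressure is zero where K_a γ z = 2c√K_a, so z_c = 2c/(γ√K_a) = 2×7.4/(17.6×0.7252) = 1.160 m.

1.16 m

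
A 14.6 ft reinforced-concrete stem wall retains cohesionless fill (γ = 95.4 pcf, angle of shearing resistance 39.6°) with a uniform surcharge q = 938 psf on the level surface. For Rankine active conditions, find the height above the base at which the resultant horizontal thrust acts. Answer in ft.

6.26 ft

K_a = 0.2214.
Triangular part P₁ = ½K_aγH² = 2251 at H/3 = 4.867 ft; rectangular part P₂ = K_a q H = 3032 at H/2 = 7.300 ft.
ȳ = (P₁·4.867 + P₂·7.300)/(P₁+P₂) = 6.263 ft.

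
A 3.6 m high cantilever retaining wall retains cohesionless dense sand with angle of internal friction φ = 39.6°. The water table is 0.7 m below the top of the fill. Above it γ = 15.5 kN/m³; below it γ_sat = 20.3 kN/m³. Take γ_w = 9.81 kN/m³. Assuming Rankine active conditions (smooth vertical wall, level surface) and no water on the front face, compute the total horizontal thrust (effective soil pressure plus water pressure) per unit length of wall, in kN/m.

58.8 kN/m

K_a = tan²(45° − φ/2) = 0.2214.
γ' = 20.3 − 9.81 = 10.49 kN/m³. Depth below WT = 2.9 m.
σ'_h at WT = K_a γ d_w = 2.403 kPa; at base = 2.403 + K_a γ' × 2.9 = 9.139 kPa.
P₁ (0–0.7 m) = ½×2.403×0.7 = 0.8409. P₂ (0.7–3.6 m) = ½(2.403+9.139)×2.9 = 16.73.
P_w = ½ γ_w h₂² = 0.5×9.81×2.9² = 41.25. Total = 0.8409+16.73+41.25 = 58.83 kN/m.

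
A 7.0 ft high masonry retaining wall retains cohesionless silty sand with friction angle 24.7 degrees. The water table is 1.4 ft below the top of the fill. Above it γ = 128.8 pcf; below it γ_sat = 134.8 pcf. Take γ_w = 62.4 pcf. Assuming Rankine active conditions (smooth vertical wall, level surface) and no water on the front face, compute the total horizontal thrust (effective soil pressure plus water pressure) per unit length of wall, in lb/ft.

K_a = tan²(45° − φ/2) = 0.4106.
γ' = 134.8 − 62.4 = 72.40 pcf. Depth below WT = 5.6 ft.
σ'_h at WT = K_a γ d_w = 74.03 psf; at base = 74.03 + K_a γ' × 5.6 = 240.5 psf.
P₁ (0–1.4 ft) = ½×74.03×1.4 = 51.82. P₂ (1.4–7.0 ft) = ½(74.03+240.5)×5.6 = 880.7.
P_w = ½ γ_w h₂² = 0.5×62.4×5.6² = 978.4. Total = 51.82+880.7+978.4 = 1911 lb/ft.

1910 lb/ft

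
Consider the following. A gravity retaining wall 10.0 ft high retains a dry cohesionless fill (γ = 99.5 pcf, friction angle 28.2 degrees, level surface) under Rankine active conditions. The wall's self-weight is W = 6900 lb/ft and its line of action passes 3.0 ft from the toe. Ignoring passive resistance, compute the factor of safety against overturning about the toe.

3.48

K_a = tan²(45° − 28.2°/2) = 0.3582.
P_a = ½K_aγH² = 0.5×0.3582×99.5×10.0² = 1782 lb/ft, acting at H/3 = 3.333 ft above the base.
Overturning moment M_o = P_a × H/3 = 1782 × 3.333 = 5940.
Resisting moment M_r = W × 3.0 = 6900 × 3.0 = 20700.
FS_overturning = M_r/M_o = 20700/5940 = 3.485.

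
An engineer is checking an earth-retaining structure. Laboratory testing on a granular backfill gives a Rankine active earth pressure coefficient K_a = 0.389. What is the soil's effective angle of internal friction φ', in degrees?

K_a = tan²(45° − φ/2) ⇒ 45° − φ/2 = arctan(√0.389) = 31.95°.
φ = 2(45° − 31.95°) = 26.10°.

26.1°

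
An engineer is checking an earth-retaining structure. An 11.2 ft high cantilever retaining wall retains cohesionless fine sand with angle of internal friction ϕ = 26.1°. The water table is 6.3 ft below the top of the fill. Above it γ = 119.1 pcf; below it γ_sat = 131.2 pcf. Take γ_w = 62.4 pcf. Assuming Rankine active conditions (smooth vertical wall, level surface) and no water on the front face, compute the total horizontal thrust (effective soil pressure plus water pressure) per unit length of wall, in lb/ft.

K_a = tan²(45° − φ/2) = 0.3889.
γ' = 131.2 − 62.4 = 68.80 pcf. Depth below WT = 4.9 ft.
σ'_h at WT = K_a γ d_w = 291.8 psf; at base = 291.8 + K_a γ' × 4.9 = 423.0 psf.
P₁ (0–6.3 ft) = ½×291.8×6.3 = 919.3. P₂ (6.3–11.2 ft) = ½(291.8+423.0)×4.9 = 1751.
P_w = ½ γ_w h₂² = 0.5×62.4×4.9² = 749.1. Total = 919.3+1751+749.1 = 3420 lb/ft.

3420 lb/ft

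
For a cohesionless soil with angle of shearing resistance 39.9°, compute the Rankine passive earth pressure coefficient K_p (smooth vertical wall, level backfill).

K_p = (1 + sin φ)/(1 − sin φ) = tan²(45° + 39.9°/2) = 4.578.

4.58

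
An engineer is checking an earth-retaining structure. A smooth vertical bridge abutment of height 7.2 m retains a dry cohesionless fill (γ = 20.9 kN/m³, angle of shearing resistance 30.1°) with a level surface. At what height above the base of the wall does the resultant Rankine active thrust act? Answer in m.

2.40 m

K_a = 0.3320.
The pressure distribution is triangular, so the resultant acts at H/3 above the base = 7.2/3 = 2.400 m.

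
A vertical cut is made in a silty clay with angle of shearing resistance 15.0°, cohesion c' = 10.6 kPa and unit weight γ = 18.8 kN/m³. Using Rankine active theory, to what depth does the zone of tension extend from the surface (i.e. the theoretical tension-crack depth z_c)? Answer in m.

K_a = tan²(45° − 15.0°/2) = 0.5888; √K_a = 0.7673.
The active pressure is zero where K_a γ z = 2c√K_a, so z_c = 2c/(γ√K_a) = 2×10.6/(18.8×0.7673) = 1.470 m.

1.47 m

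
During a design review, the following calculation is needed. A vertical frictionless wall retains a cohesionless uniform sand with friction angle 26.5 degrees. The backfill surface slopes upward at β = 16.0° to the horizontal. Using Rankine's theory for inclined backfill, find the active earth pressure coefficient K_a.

0.447

K_a = cos β · (cos β − √(cos²β − cos²φ)) / (cos β + √(cos²β − cos²φ)).
cos β = 0.9613, cos φ = 0.8949, √(cos²β − cos²φ) = 0.3509.
K_a = 0.9613 × (0.9613 − 0.3509)/(0.9613 + 0.3509) = 0.4472.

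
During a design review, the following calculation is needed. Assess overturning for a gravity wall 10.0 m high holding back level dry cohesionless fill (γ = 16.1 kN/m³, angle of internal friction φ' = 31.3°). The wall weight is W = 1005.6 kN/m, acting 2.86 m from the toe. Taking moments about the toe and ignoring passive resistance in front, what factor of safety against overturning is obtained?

3.39

K_a = tan²(45° − 31.3°/2) = 0.3162.
P_a = ½K_aγH² = 0.5×0.3162×16.1×10.0² = 254.5 kN/m, acting at H/3 = 3.333 m above the base.
Overturning moment M_o = P_a × H/3 = 254.5 × 3.333 = 848.5.
Resisting moment M_r = W × 2.86 = 1005.6 × 2.86 = 2876.
FS_overturning = M_r/M_o = 2876/848.5 = 3.390.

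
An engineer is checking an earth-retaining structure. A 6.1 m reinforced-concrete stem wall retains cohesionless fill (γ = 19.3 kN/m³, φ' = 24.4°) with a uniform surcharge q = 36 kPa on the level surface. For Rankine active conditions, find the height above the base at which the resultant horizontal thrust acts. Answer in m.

K_a = 0.4153.
Triangular part P₁ = ½K_aγH² = 149.1 at H/3 = 2.033 m; rectangular part P₂ = K_a q H = 91.21 at H/2 = 3.050 m.
ȳ = (P₁·2.033 + P₂·3.050)/(P₁+P₂) = 2.419 m.

2.42 m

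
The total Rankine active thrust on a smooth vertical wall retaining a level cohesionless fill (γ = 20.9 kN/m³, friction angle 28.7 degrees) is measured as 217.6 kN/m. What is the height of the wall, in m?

K_a = 0.3511. P_a = ½ K_a γ H² ⇒ H = √(2P_a/(K_a γ)).
H = √(2×217.6/(0.3511×20.9)) = 7.701 m.

7.70 m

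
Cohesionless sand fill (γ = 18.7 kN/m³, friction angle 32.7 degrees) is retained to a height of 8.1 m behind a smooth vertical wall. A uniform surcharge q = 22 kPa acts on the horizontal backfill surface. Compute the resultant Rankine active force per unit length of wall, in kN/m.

K_a = tan²(45° − φ/2) = 0.2985.
Soil triangle: ½ K_a γ H² = 0.5×0.2985×18.7×8.1² = 183.1 kN/m.
Surcharge rectangle: K_a q H = 0.2985×22×8.1 = 53.19 kN/m.
Total = 183.1 + 53.19 = 236.3 kN/m.

236 kN/m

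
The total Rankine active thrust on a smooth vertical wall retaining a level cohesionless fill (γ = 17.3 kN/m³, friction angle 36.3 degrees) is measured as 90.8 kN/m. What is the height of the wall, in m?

K_a = 0.2563. P_a = ½ K_a γ H² ⇒ H = √(2P_a/(K_a γ)).
H = √(2×90.8/(0.2563×17.3)) = 6.400 m.

6.40 m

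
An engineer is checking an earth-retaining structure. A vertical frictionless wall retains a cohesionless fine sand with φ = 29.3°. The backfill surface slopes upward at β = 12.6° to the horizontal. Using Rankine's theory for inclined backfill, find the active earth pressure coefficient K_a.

K_a = cos β · (cos β − √(cos²β − cos²φ)) / (cos β + √(cos²β − cos²φ)).
cos β = 0.9759, cos φ = 0.8721, √(cos²β − cos²φ) = 0.4381.
K_a = 0.9759 × (0.9759 − 0.4381)/(0.9759 + 0.4381) = 0.3712.

0.371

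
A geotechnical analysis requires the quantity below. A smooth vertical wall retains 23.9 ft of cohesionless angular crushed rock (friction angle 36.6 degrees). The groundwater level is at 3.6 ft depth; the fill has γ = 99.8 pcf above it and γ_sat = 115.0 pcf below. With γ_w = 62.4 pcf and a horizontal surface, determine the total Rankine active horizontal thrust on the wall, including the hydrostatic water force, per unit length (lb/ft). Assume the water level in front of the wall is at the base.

17600 lb/ft

K_a = tan²(45° − φ/2) = 0.2530.
γ' = 115.0 − 62.4 = 52.60 pcf. Depth below WT = 20.3 ft.
σ'_h at WT = K_a γ d_w = 90.88 psf; at base = 90.88 + K_a γ' × 20.3 = 361.0 psf.
P₁ (0–3.6 ft) = ½×90.88×3.6 = 163.6. P₂ (3.6–23.9 ft) = ½(90.88+361.0)×20.3 = 4586.
P_w = ½ γ_w h₂² = 0.5×62.4×20.3² = 12860. Total = 163.6+4586+12860 = 17610 lb/ft.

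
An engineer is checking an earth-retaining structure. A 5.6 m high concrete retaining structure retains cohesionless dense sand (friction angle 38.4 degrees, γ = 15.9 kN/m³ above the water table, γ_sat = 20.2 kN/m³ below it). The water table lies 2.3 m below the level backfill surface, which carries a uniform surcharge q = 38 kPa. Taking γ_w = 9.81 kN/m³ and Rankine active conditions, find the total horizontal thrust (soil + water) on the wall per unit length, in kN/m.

154 kN/m

K_a = tan²(45° − φ/2) = 0.2337.
γ' = 20.2 − 9.81 = 10.39 kN/m³. h₂ = H − d_w = 3.3 m.
σ'_h: at surface K_a·q = 8.880; at WT K_a(q+γd_w) = 17.43; at base K_a(q+γd_w+γ'h₂) = 25.44 kPa.
P₁ = ½(8.880+17.43)×2.3 = 30.25; P₂ = ½(17.43+25.44)×3.3 = 70.73; P_w = ½γ_w h₂² = 53.42.
Total = 30.25+70.73+53.42 = 154.4 kN/m.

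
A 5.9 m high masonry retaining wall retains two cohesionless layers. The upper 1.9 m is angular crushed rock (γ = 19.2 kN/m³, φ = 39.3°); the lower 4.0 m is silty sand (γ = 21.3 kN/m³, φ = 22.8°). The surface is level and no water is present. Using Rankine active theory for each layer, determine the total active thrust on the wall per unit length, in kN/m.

147 kN/m

K_a1 = tan²(45°−39.3°/2) = 0.2245; K_a2 = tan²(45°−22.8°/2) = 0.4414.
Layer 1: σ at base = K_a1 γ₁ h₁ = 8.188 kPa; P₁ = ½×8.188×1.9 = 7.779.
Layer 2: σ_v at top = γ₁h₁ = 36.48; σ_h top = K_a2×36.48 = 16.10; σ_h base = K_a2×(36.48+21.3×4.0) = 53.71.
P₂ = ½(16.10+53.71)×4.0 = 139.6. Total P_a = 7.779+139.6 = 147.4 kN/m.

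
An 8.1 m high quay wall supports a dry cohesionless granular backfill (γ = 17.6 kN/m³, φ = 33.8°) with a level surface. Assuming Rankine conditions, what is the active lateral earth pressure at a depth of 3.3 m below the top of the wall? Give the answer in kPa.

16.6 kPa

K_a = (1 − sin φ)/(1 + sin φ) = 0.2851.
σ_h = K_a γ z = 0.2851 × 17.6 × 3.3 = 16.56 kPa.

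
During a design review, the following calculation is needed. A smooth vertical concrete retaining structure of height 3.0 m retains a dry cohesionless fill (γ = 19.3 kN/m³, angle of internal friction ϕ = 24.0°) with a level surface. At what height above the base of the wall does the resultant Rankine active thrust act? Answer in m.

K_a = 0.4217.
The pressure distribution is triangular, so the resultant acts at H/3 above the base = 3.0/3 = 1.000 m.

1.00 m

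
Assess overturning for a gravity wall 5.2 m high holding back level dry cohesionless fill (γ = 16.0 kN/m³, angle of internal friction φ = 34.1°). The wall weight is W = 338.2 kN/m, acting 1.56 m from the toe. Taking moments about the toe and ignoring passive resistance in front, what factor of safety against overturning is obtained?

K_a = tan²(45° − 34.1°/2) = 0.2815.
P_a = ½K_aγH² = 0.5×0.2815×16.0×5.2² = 60.90 kN/m, acting at H/3 = 1.733 m above the base.
Overturning moment M_o = P_a × H/3 = 60.90 × 1.733 = 105.6.
Resisting moment M_r = W × 1.56 = 338.2 × 1.56 = 527.6.
FS_overturning = M_r/M_o = 527.6/105.6 = 4.998.

5.00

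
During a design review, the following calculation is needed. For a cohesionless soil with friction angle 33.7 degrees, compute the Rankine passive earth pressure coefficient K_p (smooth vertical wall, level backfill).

3.49

K_p = (1 + sin φ)/(1 − sin φ) = tan²(45° + 33.7°/2) = 3.493.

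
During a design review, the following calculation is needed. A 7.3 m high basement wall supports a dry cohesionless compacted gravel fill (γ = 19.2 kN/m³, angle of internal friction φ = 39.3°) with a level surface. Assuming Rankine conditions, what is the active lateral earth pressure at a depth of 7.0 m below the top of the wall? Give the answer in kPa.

30.2 kPa

K_a = (1 − sin φ)/(1 + sin φ) = 0.2245.
σ_h = K_a γ z = 0.2245 × 19.2 × 7.0 = 30.17 kPa.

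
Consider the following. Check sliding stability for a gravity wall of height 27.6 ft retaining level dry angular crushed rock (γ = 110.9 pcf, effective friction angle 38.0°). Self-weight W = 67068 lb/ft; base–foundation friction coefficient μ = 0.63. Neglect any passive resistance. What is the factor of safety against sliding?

K_a = tan²(45° − 38.0°/2) = 0.2379.
P_a = ½K_aγH² = 0.5×0.2379×110.9×27.6² = 10050 lb/ft, acting at H/3 = 9.200 ft above the base.
FS_sliding = μW / P_a = 0.63×67068 / 10050 = 4.205.

4.21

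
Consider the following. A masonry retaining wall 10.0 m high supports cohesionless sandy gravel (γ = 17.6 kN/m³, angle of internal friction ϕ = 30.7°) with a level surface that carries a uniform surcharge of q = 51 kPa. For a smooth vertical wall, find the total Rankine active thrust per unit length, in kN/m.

K_a = tan²(45° − φ/2) = 0.3240.
Soil triangle: ½ K_a γ H² = 0.5×0.3240×17.6×10.0² = 285.1 kN/m.
Surcharge rectangle: K_a q H = 0.3240×51×10.0 = 165.3 kN/m.
Total = 285.1 + 165.3 = 450.4 kN/m.

450 kN/m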